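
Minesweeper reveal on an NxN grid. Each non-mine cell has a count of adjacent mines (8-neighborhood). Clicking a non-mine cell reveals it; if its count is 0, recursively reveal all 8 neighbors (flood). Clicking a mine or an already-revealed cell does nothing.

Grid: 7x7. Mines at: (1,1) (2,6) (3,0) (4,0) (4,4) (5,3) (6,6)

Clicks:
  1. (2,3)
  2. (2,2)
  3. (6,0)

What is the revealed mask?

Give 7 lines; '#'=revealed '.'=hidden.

Click 1 (2,3) count=0: revealed 23 new [(0,2) (0,3) (0,4) (0,5) (0,6) (1,2) (1,3) (1,4) (1,5) (1,6) (2,1) (2,2) (2,3) (2,4) (2,5) (3,1) (3,2) (3,3) (3,4) (3,5) (4,1) (4,2) (4,3)] -> total=23
Click 2 (2,2) count=1: revealed 0 new [(none)] -> total=23
Click 3 (6,0) count=0: revealed 6 new [(5,0) (5,1) (5,2) (6,0) (6,1) (6,2)] -> total=29

Answer: ..#####
..#####
.#####.
.#####.
.###...
###....
###....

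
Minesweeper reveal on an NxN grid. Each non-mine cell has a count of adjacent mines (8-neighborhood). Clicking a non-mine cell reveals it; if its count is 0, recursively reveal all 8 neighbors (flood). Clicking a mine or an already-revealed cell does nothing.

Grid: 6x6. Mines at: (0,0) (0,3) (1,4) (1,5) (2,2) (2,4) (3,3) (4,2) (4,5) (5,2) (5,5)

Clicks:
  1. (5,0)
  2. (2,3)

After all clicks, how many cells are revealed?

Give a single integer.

Click 1 (5,0) count=0: revealed 10 new [(1,0) (1,1) (2,0) (2,1) (3,0) (3,1) (4,0) (4,1) (5,0) (5,1)] -> total=10
Click 2 (2,3) count=4: revealed 1 new [(2,3)] -> total=11

Answer: 11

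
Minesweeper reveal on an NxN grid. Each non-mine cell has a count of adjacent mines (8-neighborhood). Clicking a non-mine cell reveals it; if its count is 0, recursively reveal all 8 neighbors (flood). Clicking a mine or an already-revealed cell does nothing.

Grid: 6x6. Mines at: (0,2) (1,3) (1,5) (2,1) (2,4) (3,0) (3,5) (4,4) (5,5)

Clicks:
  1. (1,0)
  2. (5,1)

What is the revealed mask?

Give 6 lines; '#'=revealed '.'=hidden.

Answer: ......
#.....
......
.###..
####..
####..

Derivation:
Click 1 (1,0) count=1: revealed 1 new [(1,0)] -> total=1
Click 2 (5,1) count=0: revealed 11 new [(3,1) (3,2) (3,3) (4,0) (4,1) (4,2) (4,3) (5,0) (5,1) (5,2) (5,3)] -> total=12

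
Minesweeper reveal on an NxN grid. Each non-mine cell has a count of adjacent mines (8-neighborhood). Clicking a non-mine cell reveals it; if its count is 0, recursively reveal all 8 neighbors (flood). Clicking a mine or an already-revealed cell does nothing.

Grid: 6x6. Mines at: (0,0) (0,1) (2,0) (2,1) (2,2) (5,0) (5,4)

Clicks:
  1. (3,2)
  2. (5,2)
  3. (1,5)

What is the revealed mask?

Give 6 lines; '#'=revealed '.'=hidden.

Click 1 (3,2) count=2: revealed 1 new [(3,2)] -> total=1
Click 2 (5,2) count=0: revealed 8 new [(3,1) (3,3) (4,1) (4,2) (4,3) (5,1) (5,2) (5,3)] -> total=9
Click 3 (1,5) count=0: revealed 15 new [(0,2) (0,3) (0,4) (0,5) (1,2) (1,3) (1,4) (1,5) (2,3) (2,4) (2,5) (3,4) (3,5) (4,4) (4,5)] -> total=24

Answer: ..####
..####
...###
.#####
.#####
.###..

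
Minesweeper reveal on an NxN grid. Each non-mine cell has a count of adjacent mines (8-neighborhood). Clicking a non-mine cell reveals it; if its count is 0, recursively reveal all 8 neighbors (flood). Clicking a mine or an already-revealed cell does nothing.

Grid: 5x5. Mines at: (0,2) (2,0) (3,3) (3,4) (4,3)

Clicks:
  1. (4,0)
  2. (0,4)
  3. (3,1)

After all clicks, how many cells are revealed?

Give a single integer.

Click 1 (4,0) count=0: revealed 6 new [(3,0) (3,1) (3,2) (4,0) (4,1) (4,2)] -> total=6
Click 2 (0,4) count=0: revealed 6 new [(0,3) (0,4) (1,3) (1,4) (2,3) (2,4)] -> total=12
Click 3 (3,1) count=1: revealed 0 new [(none)] -> total=12

Answer: 12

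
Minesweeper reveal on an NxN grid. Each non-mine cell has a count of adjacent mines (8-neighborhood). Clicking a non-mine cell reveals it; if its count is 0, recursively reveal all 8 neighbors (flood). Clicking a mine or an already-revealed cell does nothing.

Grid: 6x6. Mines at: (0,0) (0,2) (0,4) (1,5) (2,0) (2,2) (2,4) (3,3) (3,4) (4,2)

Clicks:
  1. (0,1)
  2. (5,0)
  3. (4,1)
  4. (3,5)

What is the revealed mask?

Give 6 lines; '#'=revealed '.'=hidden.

Answer: .#....
......
......
##...#
##....
##....

Derivation:
Click 1 (0,1) count=2: revealed 1 new [(0,1)] -> total=1
Click 2 (5,0) count=0: revealed 6 new [(3,0) (3,1) (4,0) (4,1) (5,0) (5,1)] -> total=7
Click 3 (4,1) count=1: revealed 0 new [(none)] -> total=7
Click 4 (3,5) count=2: revealed 1 new [(3,5)] -> total=8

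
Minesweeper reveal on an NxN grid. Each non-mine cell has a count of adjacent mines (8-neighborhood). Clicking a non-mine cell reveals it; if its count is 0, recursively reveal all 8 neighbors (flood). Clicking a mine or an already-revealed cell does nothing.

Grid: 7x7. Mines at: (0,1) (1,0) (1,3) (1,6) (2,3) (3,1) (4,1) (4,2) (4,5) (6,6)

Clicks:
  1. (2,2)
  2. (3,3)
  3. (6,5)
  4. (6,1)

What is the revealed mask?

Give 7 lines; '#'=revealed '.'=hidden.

Click 1 (2,2) count=3: revealed 1 new [(2,2)] -> total=1
Click 2 (3,3) count=2: revealed 1 new [(3,3)] -> total=2
Click 3 (6,5) count=1: revealed 1 new [(6,5)] -> total=3
Click 4 (6,1) count=0: revealed 11 new [(5,0) (5,1) (5,2) (5,3) (5,4) (5,5) (6,0) (6,1) (6,2) (6,3) (6,4)] -> total=14

Answer: .......
.......
..#....
...#...
.......
######.
######.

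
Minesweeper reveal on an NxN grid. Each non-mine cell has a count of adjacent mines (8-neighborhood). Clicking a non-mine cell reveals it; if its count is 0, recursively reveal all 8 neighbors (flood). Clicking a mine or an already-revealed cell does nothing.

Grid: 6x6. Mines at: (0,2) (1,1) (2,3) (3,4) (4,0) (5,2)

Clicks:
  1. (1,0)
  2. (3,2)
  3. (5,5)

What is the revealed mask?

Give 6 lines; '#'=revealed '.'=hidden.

Answer: ......
#.....
......
..#...
...###
...###

Derivation:
Click 1 (1,0) count=1: revealed 1 new [(1,0)] -> total=1
Click 2 (3,2) count=1: revealed 1 new [(3,2)] -> total=2
Click 3 (5,5) count=0: revealed 6 new [(4,3) (4,4) (4,5) (5,3) (5,4) (5,5)] -> total=8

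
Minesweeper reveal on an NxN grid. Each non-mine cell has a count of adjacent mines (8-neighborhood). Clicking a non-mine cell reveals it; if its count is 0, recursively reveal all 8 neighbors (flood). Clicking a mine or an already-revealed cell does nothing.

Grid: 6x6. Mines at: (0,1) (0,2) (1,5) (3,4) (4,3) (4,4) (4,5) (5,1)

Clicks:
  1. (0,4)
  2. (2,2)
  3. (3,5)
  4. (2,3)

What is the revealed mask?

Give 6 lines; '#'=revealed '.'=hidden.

Answer: ....#.
####..
####..
####.#
###...
......

Derivation:
Click 1 (0,4) count=1: revealed 1 new [(0,4)] -> total=1
Click 2 (2,2) count=0: revealed 15 new [(1,0) (1,1) (1,2) (1,3) (2,0) (2,1) (2,2) (2,3) (3,0) (3,1) (3,2) (3,3) (4,0) (4,1) (4,2)] -> total=16
Click 3 (3,5) count=3: revealed 1 new [(3,5)] -> total=17
Click 4 (2,3) count=1: revealed 0 new [(none)] -> total=17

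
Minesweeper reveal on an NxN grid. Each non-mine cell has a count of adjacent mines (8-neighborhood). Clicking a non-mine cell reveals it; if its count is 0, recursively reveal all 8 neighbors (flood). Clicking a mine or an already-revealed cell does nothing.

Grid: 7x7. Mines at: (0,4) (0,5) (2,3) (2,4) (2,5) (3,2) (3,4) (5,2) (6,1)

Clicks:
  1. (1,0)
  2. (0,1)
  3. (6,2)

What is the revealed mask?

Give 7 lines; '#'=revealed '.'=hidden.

Answer: ####...
####...
###....
##.....
##.....
##.....
..#....

Derivation:
Click 1 (1,0) count=0: revealed 17 new [(0,0) (0,1) (0,2) (0,3) (1,0) (1,1) (1,2) (1,3) (2,0) (2,1) (2,2) (3,0) (3,1) (4,0) (4,1) (5,0) (5,1)] -> total=17
Click 2 (0,1) count=0: revealed 0 new [(none)] -> total=17
Click 3 (6,2) count=2: revealed 1 new [(6,2)] -> total=18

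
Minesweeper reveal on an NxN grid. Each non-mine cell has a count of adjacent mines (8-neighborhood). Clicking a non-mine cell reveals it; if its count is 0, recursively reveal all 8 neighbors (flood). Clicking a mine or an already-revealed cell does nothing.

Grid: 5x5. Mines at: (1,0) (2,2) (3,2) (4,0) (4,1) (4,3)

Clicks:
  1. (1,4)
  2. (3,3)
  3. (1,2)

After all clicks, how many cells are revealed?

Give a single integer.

Answer: 12

Derivation:
Click 1 (1,4) count=0: revealed 12 new [(0,1) (0,2) (0,3) (0,4) (1,1) (1,2) (1,3) (1,4) (2,3) (2,4) (3,3) (3,4)] -> total=12
Click 2 (3,3) count=3: revealed 0 new [(none)] -> total=12
Click 3 (1,2) count=1: revealed 0 new [(none)] -> total=12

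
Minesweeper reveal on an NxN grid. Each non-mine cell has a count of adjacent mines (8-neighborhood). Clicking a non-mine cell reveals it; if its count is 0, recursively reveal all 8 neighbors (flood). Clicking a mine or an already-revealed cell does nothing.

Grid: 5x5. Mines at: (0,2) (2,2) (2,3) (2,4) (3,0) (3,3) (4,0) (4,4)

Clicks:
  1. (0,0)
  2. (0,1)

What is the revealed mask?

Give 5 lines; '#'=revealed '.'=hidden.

Answer: ##...
##...
##...
.....
.....

Derivation:
Click 1 (0,0) count=0: revealed 6 new [(0,0) (0,1) (1,0) (1,1) (2,0) (2,1)] -> total=6
Click 2 (0,1) count=1: revealed 0 new [(none)] -> total=6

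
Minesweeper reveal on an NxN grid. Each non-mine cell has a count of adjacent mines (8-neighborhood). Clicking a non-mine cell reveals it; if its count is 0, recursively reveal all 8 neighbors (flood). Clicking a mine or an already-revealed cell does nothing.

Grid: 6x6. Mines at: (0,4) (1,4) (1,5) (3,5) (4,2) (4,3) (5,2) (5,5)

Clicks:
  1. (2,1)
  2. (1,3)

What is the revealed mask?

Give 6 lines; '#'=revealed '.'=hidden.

Click 1 (2,1) count=0: revealed 20 new [(0,0) (0,1) (0,2) (0,3) (1,0) (1,1) (1,2) (1,3) (2,0) (2,1) (2,2) (2,3) (3,0) (3,1) (3,2) (3,3) (4,0) (4,1) (5,0) (5,1)] -> total=20
Click 2 (1,3) count=2: revealed 0 new [(none)] -> total=20

Answer: ####..
####..
####..
####..
##....
##....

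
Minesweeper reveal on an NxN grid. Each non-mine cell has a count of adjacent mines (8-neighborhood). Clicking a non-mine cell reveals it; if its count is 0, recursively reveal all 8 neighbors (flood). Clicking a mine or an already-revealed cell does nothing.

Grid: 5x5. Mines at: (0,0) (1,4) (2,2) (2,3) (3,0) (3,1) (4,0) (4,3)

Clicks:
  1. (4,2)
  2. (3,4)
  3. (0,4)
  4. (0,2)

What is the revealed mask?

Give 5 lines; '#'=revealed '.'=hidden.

Click 1 (4,2) count=2: revealed 1 new [(4,2)] -> total=1
Click 2 (3,4) count=2: revealed 1 new [(3,4)] -> total=2
Click 3 (0,4) count=1: revealed 1 new [(0,4)] -> total=3
Click 4 (0,2) count=0: revealed 6 new [(0,1) (0,2) (0,3) (1,1) (1,2) (1,3)] -> total=9

Answer: .####
.###.
.....
....#
..#..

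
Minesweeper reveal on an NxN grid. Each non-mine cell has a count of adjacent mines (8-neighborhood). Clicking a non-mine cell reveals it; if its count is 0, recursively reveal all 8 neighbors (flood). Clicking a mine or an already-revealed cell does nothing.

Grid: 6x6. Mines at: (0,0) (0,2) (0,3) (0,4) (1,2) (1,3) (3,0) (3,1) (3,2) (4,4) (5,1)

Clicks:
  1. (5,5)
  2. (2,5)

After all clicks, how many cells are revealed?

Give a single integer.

Click 1 (5,5) count=1: revealed 1 new [(5,5)] -> total=1
Click 2 (2,5) count=0: revealed 6 new [(1,4) (1,5) (2,4) (2,5) (3,4) (3,5)] -> total=7

Answer: 7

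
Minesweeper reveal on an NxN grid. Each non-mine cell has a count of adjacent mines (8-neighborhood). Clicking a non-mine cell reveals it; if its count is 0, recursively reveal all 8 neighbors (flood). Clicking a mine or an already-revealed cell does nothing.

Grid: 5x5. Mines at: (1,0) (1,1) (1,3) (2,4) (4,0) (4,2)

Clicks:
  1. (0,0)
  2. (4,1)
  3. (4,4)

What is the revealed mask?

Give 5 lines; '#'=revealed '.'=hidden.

Answer: #....
.....
.....
...##
.#.##

Derivation:
Click 1 (0,0) count=2: revealed 1 new [(0,0)] -> total=1
Click 2 (4,1) count=2: revealed 1 new [(4,1)] -> total=2
Click 3 (4,4) count=0: revealed 4 new [(3,3) (3,4) (4,3) (4,4)] -> total=6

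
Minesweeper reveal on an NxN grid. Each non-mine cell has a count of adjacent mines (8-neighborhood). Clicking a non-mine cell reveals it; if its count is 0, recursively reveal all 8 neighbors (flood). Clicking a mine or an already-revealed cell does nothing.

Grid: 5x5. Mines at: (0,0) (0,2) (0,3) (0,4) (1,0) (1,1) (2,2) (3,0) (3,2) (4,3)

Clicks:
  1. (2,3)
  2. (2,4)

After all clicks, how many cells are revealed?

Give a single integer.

Answer: 6

Derivation:
Click 1 (2,3) count=2: revealed 1 new [(2,3)] -> total=1
Click 2 (2,4) count=0: revealed 5 new [(1,3) (1,4) (2,4) (3,3) (3,4)] -> total=6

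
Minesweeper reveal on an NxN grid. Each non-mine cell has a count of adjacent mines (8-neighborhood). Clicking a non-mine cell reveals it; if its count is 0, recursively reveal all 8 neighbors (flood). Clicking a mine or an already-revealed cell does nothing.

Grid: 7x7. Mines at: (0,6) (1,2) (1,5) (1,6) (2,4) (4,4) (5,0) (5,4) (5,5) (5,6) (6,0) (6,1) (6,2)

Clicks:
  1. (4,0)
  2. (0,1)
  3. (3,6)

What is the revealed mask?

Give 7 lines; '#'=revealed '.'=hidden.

Click 1 (4,0) count=1: revealed 1 new [(4,0)] -> total=1
Click 2 (0,1) count=1: revealed 1 new [(0,1)] -> total=2
Click 3 (3,6) count=0: revealed 6 new [(2,5) (2,6) (3,5) (3,6) (4,5) (4,6)] -> total=8

Answer: .#.....
.......
.....##
.....##
#....##
.......
.......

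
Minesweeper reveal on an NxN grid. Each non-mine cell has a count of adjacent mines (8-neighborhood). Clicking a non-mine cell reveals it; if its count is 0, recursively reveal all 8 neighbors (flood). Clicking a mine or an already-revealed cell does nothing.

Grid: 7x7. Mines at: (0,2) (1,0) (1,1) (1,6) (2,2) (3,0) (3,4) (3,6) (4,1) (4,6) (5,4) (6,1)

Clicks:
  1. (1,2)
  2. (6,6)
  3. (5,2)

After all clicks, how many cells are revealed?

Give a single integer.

Answer: 6

Derivation:
Click 1 (1,2) count=3: revealed 1 new [(1,2)] -> total=1
Click 2 (6,6) count=0: revealed 4 new [(5,5) (5,6) (6,5) (6,6)] -> total=5
Click 3 (5,2) count=2: revealed 1 new [(5,2)] -> total=6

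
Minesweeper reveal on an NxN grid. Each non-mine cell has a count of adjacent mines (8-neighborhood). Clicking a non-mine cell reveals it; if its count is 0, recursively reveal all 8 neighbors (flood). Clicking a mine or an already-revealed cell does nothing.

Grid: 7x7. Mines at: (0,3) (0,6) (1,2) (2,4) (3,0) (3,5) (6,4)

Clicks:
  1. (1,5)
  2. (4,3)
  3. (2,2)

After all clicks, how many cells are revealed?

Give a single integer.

Answer: 22

Derivation:
Click 1 (1,5) count=2: revealed 1 new [(1,5)] -> total=1
Click 2 (4,3) count=0: revealed 21 new [(2,1) (2,2) (2,3) (3,1) (3,2) (3,3) (3,4) (4,0) (4,1) (4,2) (4,3) (4,4) (5,0) (5,1) (5,2) (5,3) (5,4) (6,0) (6,1) (6,2) (6,3)] -> total=22
Click 3 (2,2) count=1: revealed 0 new [(none)] -> total=22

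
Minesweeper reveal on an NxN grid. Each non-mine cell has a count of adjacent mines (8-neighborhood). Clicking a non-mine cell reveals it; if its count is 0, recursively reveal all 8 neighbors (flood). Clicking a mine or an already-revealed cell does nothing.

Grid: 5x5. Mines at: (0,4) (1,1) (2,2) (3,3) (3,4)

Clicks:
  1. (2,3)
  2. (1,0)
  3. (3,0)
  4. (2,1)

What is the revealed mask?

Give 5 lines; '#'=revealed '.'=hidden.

Click 1 (2,3) count=3: revealed 1 new [(2,3)] -> total=1
Click 2 (1,0) count=1: revealed 1 new [(1,0)] -> total=2
Click 3 (3,0) count=0: revealed 8 new [(2,0) (2,1) (3,0) (3,1) (3,2) (4,0) (4,1) (4,2)] -> total=10
Click 4 (2,1) count=2: revealed 0 new [(none)] -> total=10

Answer: .....
#....
##.#.
###..
###..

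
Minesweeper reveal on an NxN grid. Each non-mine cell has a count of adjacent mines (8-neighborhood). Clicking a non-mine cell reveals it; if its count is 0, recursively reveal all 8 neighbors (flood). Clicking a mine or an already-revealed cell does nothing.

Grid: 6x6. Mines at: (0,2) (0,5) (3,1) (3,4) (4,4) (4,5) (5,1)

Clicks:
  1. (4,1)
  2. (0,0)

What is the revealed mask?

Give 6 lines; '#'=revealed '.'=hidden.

Answer: ##....
##....
##....
......
.#....
......

Derivation:
Click 1 (4,1) count=2: revealed 1 new [(4,1)] -> total=1
Click 2 (0,0) count=0: revealed 6 new [(0,0) (0,1) (1,0) (1,1) (2,0) (2,1)] -> total=7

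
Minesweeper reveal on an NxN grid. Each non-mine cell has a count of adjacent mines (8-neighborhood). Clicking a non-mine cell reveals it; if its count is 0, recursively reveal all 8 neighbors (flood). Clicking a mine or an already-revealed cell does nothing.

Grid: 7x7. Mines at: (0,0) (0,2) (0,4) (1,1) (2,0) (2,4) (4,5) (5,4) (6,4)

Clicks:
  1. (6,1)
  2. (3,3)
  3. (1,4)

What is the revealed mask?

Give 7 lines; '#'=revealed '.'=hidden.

Answer: .......
....#..
.###...
####...
####...
####...
####...

Derivation:
Click 1 (6,1) count=0: revealed 19 new [(2,1) (2,2) (2,3) (3,0) (3,1) (3,2) (3,3) (4,0) (4,1) (4,2) (4,3) (5,0) (5,1) (5,2) (5,3) (6,0) (6,1) (6,2) (6,3)] -> total=19
Click 2 (3,3) count=1: revealed 0 new [(none)] -> total=19
Click 3 (1,4) count=2: revealed 1 new [(1,4)] -> total=20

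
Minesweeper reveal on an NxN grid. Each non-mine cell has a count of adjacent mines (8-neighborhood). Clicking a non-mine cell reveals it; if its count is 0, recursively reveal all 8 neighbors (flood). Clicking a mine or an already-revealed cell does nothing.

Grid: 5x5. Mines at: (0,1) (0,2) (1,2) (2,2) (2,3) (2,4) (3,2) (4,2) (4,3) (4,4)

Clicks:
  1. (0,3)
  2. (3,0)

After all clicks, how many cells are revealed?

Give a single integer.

Answer: 9

Derivation:
Click 1 (0,3) count=2: revealed 1 new [(0,3)] -> total=1
Click 2 (3,0) count=0: revealed 8 new [(1,0) (1,1) (2,0) (2,1) (3,0) (3,1) (4,0) (4,1)] -> total=9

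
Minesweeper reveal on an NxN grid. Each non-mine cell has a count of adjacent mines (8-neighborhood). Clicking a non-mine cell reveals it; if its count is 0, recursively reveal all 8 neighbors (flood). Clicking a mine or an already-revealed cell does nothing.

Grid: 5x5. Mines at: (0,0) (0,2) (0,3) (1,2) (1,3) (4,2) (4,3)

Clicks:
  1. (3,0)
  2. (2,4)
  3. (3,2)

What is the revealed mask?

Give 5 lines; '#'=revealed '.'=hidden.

Answer: .....
##...
##..#
###..
##...

Derivation:
Click 1 (3,0) count=0: revealed 8 new [(1,0) (1,1) (2,0) (2,1) (3,0) (3,1) (4,0) (4,1)] -> total=8
Click 2 (2,4) count=1: revealed 1 new [(2,4)] -> total=9
Click 3 (3,2) count=2: revealed 1 new [(3,2)] -> total=10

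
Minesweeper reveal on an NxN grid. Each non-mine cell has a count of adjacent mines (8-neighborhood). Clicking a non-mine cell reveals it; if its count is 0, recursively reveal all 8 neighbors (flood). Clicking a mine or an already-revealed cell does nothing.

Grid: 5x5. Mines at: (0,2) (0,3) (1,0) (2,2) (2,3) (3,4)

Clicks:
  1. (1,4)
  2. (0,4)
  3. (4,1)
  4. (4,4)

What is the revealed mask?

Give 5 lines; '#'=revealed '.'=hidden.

Click 1 (1,4) count=2: revealed 1 new [(1,4)] -> total=1
Click 2 (0,4) count=1: revealed 1 new [(0,4)] -> total=2
Click 3 (4,1) count=0: revealed 10 new [(2,0) (2,1) (3,0) (3,1) (3,2) (3,3) (4,0) (4,1) (4,2) (4,3)] -> total=12
Click 4 (4,4) count=1: revealed 1 new [(4,4)] -> total=13

Answer: ....#
....#
##...
####.
#####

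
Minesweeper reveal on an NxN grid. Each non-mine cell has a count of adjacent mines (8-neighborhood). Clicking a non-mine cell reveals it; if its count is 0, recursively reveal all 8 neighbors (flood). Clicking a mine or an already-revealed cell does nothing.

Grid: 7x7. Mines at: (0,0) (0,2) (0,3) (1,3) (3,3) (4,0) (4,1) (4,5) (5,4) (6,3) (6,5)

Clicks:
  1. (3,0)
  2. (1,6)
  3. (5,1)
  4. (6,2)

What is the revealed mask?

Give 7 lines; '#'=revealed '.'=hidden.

Click 1 (3,0) count=2: revealed 1 new [(3,0)] -> total=1
Click 2 (1,6) count=0: revealed 12 new [(0,4) (0,5) (0,6) (1,4) (1,5) (1,6) (2,4) (2,5) (2,6) (3,4) (3,5) (3,6)] -> total=13
Click 3 (5,1) count=2: revealed 1 new [(5,1)] -> total=14
Click 4 (6,2) count=1: revealed 1 new [(6,2)] -> total=15

Answer: ....###
....###
....###
#...###
.......
.#.....
..#....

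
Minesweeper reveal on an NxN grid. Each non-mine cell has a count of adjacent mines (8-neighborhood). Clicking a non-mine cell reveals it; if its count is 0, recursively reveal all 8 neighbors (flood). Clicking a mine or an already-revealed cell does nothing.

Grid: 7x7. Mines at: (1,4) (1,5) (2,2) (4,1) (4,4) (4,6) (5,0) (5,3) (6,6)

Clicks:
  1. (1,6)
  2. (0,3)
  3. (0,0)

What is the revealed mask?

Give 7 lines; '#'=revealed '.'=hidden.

Click 1 (1,6) count=1: revealed 1 new [(1,6)] -> total=1
Click 2 (0,3) count=1: revealed 1 new [(0,3)] -> total=2
Click 3 (0,0) count=0: revealed 11 new [(0,0) (0,1) (0,2) (1,0) (1,1) (1,2) (1,3) (2,0) (2,1) (3,0) (3,1)] -> total=13

Answer: ####...
####..#
##.....
##.....
.......
.......
.......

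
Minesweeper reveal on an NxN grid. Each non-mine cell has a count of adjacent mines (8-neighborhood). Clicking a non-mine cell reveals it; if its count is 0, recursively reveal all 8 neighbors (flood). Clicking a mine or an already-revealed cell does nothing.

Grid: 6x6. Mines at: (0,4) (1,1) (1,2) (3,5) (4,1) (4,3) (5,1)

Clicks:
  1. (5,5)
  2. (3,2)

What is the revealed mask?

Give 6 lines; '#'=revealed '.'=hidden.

Answer: ......
......
......
..#...
....##
....##

Derivation:
Click 1 (5,5) count=0: revealed 4 new [(4,4) (4,5) (5,4) (5,5)] -> total=4
Click 2 (3,2) count=2: revealed 1 new [(3,2)] -> total=5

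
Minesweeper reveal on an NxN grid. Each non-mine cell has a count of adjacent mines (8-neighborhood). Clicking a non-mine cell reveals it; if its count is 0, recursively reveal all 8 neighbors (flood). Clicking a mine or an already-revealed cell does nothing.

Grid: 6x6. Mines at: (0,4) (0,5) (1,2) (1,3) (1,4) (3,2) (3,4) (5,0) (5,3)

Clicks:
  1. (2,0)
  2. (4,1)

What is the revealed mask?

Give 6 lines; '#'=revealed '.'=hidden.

Answer: ##....
##....
##....
##....
##....
......

Derivation:
Click 1 (2,0) count=0: revealed 10 new [(0,0) (0,1) (1,0) (1,1) (2,0) (2,1) (3,0) (3,1) (4,0) (4,1)] -> total=10
Click 2 (4,1) count=2: revealed 0 new [(none)] -> total=10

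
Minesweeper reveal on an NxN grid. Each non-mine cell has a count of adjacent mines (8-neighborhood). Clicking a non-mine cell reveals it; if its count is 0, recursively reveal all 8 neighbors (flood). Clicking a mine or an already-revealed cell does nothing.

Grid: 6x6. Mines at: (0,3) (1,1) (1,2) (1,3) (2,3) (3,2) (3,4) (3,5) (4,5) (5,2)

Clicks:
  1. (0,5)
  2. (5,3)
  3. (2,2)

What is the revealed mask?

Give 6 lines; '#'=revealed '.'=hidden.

Click 1 (0,5) count=0: revealed 6 new [(0,4) (0,5) (1,4) (1,5) (2,4) (2,5)] -> total=6
Click 2 (5,3) count=1: revealed 1 new [(5,3)] -> total=7
Click 3 (2,2) count=5: revealed 1 new [(2,2)] -> total=8

Answer: ....##
....##
..#.##
......
......
...#..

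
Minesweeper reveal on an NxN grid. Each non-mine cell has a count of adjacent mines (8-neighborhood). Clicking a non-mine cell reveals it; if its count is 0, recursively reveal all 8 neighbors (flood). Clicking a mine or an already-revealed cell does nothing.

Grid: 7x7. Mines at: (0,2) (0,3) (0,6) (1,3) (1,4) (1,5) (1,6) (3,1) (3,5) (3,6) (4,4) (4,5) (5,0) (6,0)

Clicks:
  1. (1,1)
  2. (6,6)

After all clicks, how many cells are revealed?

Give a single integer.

Click 1 (1,1) count=1: revealed 1 new [(1,1)] -> total=1
Click 2 (6,6) count=0: revealed 15 new [(4,1) (4,2) (4,3) (5,1) (5,2) (5,3) (5,4) (5,5) (5,6) (6,1) (6,2) (6,3) (6,4) (6,5) (6,6)] -> total=16

Answer: 16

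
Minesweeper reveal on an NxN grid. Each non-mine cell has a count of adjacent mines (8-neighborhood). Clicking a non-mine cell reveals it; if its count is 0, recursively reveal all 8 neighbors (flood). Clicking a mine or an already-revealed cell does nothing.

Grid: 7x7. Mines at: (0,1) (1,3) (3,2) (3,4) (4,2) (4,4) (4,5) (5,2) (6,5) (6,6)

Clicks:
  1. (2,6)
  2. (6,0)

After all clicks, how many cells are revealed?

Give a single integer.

Answer: 23

Derivation:
Click 1 (2,6) count=0: revealed 11 new [(0,4) (0,5) (0,6) (1,4) (1,5) (1,6) (2,4) (2,5) (2,6) (3,5) (3,6)] -> total=11
Click 2 (6,0) count=0: revealed 12 new [(1,0) (1,1) (2,0) (2,1) (3,0) (3,1) (4,0) (4,1) (5,0) (5,1) (6,0) (6,1)] -> total=23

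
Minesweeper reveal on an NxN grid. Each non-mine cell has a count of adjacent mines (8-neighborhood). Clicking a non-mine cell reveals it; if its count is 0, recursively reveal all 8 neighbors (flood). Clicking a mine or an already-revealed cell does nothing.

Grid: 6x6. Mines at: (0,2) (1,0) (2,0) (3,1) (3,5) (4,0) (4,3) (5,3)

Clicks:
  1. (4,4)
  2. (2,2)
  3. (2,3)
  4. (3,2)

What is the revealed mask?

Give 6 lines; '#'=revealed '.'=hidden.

Answer: ...###
..####
..####
..###.
....#.
......

Derivation:
Click 1 (4,4) count=3: revealed 1 new [(4,4)] -> total=1
Click 2 (2,2) count=1: revealed 1 new [(2,2)] -> total=2
Click 3 (2,3) count=0: revealed 13 new [(0,3) (0,4) (0,5) (1,2) (1,3) (1,4) (1,5) (2,3) (2,4) (2,5) (3,2) (3,3) (3,4)] -> total=15
Click 4 (3,2) count=2: revealed 0 new [(none)] -> total=15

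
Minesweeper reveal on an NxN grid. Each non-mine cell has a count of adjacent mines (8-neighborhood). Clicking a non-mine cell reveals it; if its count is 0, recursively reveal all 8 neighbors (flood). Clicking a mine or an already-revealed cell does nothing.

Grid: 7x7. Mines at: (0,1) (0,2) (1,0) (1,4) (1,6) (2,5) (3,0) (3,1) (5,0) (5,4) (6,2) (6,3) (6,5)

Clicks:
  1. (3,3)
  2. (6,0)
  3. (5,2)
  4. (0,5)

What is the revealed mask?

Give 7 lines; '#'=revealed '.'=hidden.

Click 1 (3,3) count=0: revealed 9 new [(2,2) (2,3) (2,4) (3,2) (3,3) (3,4) (4,2) (4,3) (4,4)] -> total=9
Click 2 (6,0) count=1: revealed 1 new [(6,0)] -> total=10
Click 3 (5,2) count=2: revealed 1 new [(5,2)] -> total=11
Click 4 (0,5) count=2: revealed 1 new [(0,5)] -> total=12

Answer: .....#.
.......
..###..
..###..
..###..
..#....
#......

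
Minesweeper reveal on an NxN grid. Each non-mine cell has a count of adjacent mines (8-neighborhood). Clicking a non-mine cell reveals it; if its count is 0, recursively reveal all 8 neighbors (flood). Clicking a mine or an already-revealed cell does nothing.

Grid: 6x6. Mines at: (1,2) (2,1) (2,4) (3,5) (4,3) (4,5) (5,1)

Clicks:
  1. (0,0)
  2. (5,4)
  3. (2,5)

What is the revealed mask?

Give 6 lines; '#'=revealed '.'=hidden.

Answer: ##....
##....
.....#
......
......
....#.

Derivation:
Click 1 (0,0) count=0: revealed 4 new [(0,0) (0,1) (1,0) (1,1)] -> total=4
Click 2 (5,4) count=2: revealed 1 new [(5,4)] -> total=5
Click 3 (2,5) count=2: revealed 1 new [(2,5)] -> total=6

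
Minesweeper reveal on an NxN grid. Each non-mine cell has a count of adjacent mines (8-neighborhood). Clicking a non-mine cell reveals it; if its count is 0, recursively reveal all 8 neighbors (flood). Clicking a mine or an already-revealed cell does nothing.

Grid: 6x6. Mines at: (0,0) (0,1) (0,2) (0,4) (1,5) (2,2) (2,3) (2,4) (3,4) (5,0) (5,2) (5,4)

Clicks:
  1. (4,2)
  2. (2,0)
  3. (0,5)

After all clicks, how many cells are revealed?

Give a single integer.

Answer: 10

Derivation:
Click 1 (4,2) count=1: revealed 1 new [(4,2)] -> total=1
Click 2 (2,0) count=0: revealed 8 new [(1,0) (1,1) (2,0) (2,1) (3,0) (3,1) (4,0) (4,1)] -> total=9
Click 3 (0,5) count=2: revealed 1 new [(0,5)] -> total=10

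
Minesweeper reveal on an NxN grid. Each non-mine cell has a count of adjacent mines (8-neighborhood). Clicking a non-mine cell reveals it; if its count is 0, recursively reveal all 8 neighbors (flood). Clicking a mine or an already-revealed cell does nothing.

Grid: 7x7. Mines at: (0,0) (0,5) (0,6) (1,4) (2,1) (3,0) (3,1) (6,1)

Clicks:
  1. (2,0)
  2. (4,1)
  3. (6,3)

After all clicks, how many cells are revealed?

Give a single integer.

Click 1 (2,0) count=3: revealed 1 new [(2,0)] -> total=1
Click 2 (4,1) count=2: revealed 1 new [(4,1)] -> total=2
Click 3 (6,3) count=0: revealed 27 new [(1,5) (1,6) (2,2) (2,3) (2,4) (2,5) (2,6) (3,2) (3,3) (3,4) (3,5) (3,6) (4,2) (4,3) (4,4) (4,5) (4,6) (5,2) (5,3) (5,4) (5,5) (5,6) (6,2) (6,3) (6,4) (6,5) (6,6)] -> total=29

Answer: 29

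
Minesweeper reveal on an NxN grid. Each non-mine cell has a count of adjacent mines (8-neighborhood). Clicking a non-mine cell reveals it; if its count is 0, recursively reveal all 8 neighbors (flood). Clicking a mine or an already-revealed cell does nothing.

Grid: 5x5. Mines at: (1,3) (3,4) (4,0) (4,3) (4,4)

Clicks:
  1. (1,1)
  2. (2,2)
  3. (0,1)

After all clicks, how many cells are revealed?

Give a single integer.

Click 1 (1,1) count=0: revealed 12 new [(0,0) (0,1) (0,2) (1,0) (1,1) (1,2) (2,0) (2,1) (2,2) (3,0) (3,1) (3,2)] -> total=12
Click 2 (2,2) count=1: revealed 0 new [(none)] -> total=12
Click 3 (0,1) count=0: revealed 0 new [(none)] -> total=12

Answer: 12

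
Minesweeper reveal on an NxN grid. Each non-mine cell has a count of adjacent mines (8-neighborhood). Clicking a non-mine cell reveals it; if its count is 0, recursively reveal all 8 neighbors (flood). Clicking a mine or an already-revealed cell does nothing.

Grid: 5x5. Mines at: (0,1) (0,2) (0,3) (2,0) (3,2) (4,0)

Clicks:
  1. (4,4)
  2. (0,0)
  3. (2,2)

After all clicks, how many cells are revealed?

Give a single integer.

Click 1 (4,4) count=0: revealed 8 new [(1,3) (1,4) (2,3) (2,4) (3,3) (3,4) (4,3) (4,4)] -> total=8
Click 2 (0,0) count=1: revealed 1 new [(0,0)] -> total=9
Click 3 (2,2) count=1: revealed 1 new [(2,2)] -> total=10

Answer: 10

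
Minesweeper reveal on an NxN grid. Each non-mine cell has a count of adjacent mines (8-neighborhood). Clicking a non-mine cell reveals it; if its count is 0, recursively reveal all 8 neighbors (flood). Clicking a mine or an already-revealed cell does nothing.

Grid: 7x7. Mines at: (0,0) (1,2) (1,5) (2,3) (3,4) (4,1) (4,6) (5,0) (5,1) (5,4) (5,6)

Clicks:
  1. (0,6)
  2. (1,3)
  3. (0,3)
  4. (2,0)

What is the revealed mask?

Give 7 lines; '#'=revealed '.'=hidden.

Click 1 (0,6) count=1: revealed 1 new [(0,6)] -> total=1
Click 2 (1,3) count=2: revealed 1 new [(1,3)] -> total=2
Click 3 (0,3) count=1: revealed 1 new [(0,3)] -> total=3
Click 4 (2,0) count=0: revealed 6 new [(1,0) (1,1) (2,0) (2,1) (3,0) (3,1)] -> total=9

Answer: ...#..#
##.#...
##.....
##.....
.......
.......
.......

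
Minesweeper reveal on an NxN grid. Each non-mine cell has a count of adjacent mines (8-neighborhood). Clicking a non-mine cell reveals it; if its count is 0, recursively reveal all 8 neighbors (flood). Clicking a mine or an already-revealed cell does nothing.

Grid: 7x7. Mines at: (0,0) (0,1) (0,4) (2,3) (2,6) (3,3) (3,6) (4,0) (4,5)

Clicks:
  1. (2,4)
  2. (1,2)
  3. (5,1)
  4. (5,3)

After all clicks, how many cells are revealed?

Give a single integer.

Click 1 (2,4) count=2: revealed 1 new [(2,4)] -> total=1
Click 2 (1,2) count=2: revealed 1 new [(1,2)] -> total=2
Click 3 (5,1) count=1: revealed 1 new [(5,1)] -> total=3
Click 4 (5,3) count=0: revealed 17 new [(4,1) (4,2) (4,3) (4,4) (5,0) (5,2) (5,3) (5,4) (5,5) (5,6) (6,0) (6,1) (6,2) (6,3) (6,4) (6,5) (6,6)] -> total=20

Answer: 20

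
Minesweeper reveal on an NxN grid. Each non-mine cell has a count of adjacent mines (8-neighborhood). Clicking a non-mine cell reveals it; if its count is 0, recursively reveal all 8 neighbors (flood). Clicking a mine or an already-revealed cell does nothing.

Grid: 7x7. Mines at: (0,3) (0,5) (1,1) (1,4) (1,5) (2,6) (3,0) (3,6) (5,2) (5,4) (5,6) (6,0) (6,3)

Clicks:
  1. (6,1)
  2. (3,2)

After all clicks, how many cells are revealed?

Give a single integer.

Click 1 (6,1) count=2: revealed 1 new [(6,1)] -> total=1
Click 2 (3,2) count=0: revealed 15 new [(2,1) (2,2) (2,3) (2,4) (2,5) (3,1) (3,2) (3,3) (3,4) (3,5) (4,1) (4,2) (4,3) (4,4) (4,5)] -> total=16

Answer: 16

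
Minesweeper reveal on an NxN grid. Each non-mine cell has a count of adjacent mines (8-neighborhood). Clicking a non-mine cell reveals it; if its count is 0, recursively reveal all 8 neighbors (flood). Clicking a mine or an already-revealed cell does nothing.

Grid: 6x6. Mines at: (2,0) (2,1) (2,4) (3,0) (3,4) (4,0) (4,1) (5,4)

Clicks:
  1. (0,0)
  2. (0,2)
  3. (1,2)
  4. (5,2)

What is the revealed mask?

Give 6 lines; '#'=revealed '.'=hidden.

Click 1 (0,0) count=0: revealed 12 new [(0,0) (0,1) (0,2) (0,3) (0,4) (0,5) (1,0) (1,1) (1,2) (1,3) (1,4) (1,5)] -> total=12
Click 2 (0,2) count=0: revealed 0 new [(none)] -> total=12
Click 3 (1,2) count=1: revealed 0 new [(none)] -> total=12
Click 4 (5,2) count=1: revealed 1 new [(5,2)] -> total=13

Answer: ######
######
......
......
......
..#...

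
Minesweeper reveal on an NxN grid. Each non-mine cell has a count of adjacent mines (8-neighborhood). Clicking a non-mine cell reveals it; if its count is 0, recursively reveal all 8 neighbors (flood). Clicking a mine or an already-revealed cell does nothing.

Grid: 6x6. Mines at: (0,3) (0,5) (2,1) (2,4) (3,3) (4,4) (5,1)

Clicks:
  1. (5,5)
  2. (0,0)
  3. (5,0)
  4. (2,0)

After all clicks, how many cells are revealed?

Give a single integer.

Answer: 9

Derivation:
Click 1 (5,5) count=1: revealed 1 new [(5,5)] -> total=1
Click 2 (0,0) count=0: revealed 6 new [(0,0) (0,1) (0,2) (1,0) (1,1) (1,2)] -> total=7
Click 3 (5,0) count=1: revealed 1 new [(5,0)] -> total=8
Click 4 (2,0) count=1: revealed 1 new [(2,0)] -> total=9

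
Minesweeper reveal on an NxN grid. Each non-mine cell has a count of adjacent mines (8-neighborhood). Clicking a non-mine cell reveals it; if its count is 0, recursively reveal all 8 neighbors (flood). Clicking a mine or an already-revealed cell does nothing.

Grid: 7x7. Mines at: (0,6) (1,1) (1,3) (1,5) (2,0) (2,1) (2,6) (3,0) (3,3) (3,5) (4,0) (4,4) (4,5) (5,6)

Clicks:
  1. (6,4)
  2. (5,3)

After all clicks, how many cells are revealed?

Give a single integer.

Click 1 (6,4) count=0: revealed 15 new [(4,1) (4,2) (4,3) (5,0) (5,1) (5,2) (5,3) (5,4) (5,5) (6,0) (6,1) (6,2) (6,3) (6,4) (6,5)] -> total=15
Click 2 (5,3) count=1: revealed 0 new [(none)] -> total=15

Answer: 15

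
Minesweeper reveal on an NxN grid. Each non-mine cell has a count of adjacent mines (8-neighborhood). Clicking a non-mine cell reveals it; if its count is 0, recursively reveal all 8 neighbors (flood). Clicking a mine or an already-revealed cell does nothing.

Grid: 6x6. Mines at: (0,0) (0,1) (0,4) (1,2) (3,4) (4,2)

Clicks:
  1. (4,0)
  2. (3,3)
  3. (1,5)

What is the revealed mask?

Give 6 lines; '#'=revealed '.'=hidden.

Click 1 (4,0) count=0: revealed 10 new [(1,0) (1,1) (2,0) (2,1) (3,0) (3,1) (4,0) (4,1) (5,0) (5,1)] -> total=10
Click 2 (3,3) count=2: revealed 1 new [(3,3)] -> total=11
Click 3 (1,5) count=1: revealed 1 new [(1,5)] -> total=12

Answer: ......
##...#
##....
##.#..
##....
##....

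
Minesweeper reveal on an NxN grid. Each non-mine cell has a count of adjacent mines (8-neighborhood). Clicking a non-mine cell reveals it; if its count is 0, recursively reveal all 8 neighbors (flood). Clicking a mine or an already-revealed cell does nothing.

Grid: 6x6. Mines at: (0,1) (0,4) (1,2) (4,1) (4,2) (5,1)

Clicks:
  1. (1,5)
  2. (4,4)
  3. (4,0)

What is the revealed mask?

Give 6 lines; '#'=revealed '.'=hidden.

Answer: ......
...###
...###
...###
#..###
...###

Derivation:
Click 1 (1,5) count=1: revealed 1 new [(1,5)] -> total=1
Click 2 (4,4) count=0: revealed 14 new [(1,3) (1,4) (2,3) (2,4) (2,5) (3,3) (3,4) (3,5) (4,3) (4,4) (4,5) (5,3) (5,4) (5,5)] -> total=15
Click 3 (4,0) count=2: revealed 1 new [(4,0)] -> total=16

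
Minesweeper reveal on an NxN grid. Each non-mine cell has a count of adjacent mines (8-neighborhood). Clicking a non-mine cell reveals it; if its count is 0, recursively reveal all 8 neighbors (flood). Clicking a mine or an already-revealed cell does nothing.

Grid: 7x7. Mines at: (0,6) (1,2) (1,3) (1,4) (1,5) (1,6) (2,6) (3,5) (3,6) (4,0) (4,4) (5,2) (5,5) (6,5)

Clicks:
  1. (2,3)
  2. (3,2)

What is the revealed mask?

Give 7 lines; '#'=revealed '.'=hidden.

Answer: .......
.......
.###...
.###...
.###...
.......
.......

Derivation:
Click 1 (2,3) count=3: revealed 1 new [(2,3)] -> total=1
Click 2 (3,2) count=0: revealed 8 new [(2,1) (2,2) (3,1) (3,2) (3,3) (4,1) (4,2) (4,3)] -> total=9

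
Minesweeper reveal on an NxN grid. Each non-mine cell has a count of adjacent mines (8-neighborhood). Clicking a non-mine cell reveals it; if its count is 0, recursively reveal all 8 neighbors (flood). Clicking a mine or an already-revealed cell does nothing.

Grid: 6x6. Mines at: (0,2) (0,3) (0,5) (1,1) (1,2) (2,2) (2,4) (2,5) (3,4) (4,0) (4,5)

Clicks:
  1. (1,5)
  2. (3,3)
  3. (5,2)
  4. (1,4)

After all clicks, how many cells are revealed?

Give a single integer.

Click 1 (1,5) count=3: revealed 1 new [(1,5)] -> total=1
Click 2 (3,3) count=3: revealed 1 new [(3,3)] -> total=2
Click 3 (5,2) count=0: revealed 10 new [(3,1) (3,2) (4,1) (4,2) (4,3) (4,4) (5,1) (5,2) (5,3) (5,4)] -> total=12
Click 4 (1,4) count=4: revealed 1 new [(1,4)] -> total=13

Answer: 13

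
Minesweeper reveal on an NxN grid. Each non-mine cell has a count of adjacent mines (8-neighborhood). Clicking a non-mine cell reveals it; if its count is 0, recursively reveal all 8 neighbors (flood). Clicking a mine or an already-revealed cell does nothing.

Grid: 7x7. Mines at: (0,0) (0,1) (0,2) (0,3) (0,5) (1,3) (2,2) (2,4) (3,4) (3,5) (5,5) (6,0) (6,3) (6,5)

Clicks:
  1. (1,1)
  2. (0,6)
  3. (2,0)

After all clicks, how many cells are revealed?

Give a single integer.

Click 1 (1,1) count=4: revealed 1 new [(1,1)] -> total=1
Click 2 (0,6) count=1: revealed 1 new [(0,6)] -> total=2
Click 3 (2,0) count=0: revealed 15 new [(1,0) (2,0) (2,1) (3,0) (3,1) (3,2) (3,3) (4,0) (4,1) (4,2) (4,3) (5,0) (5,1) (5,2) (5,3)] -> total=17

Answer: 17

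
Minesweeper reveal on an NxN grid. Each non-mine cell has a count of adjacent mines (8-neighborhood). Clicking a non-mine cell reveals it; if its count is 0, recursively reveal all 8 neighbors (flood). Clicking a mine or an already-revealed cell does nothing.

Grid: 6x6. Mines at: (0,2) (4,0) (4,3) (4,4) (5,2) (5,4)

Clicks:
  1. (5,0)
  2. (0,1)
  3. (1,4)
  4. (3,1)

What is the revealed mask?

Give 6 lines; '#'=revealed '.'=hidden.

Click 1 (5,0) count=1: revealed 1 new [(5,0)] -> total=1
Click 2 (0,1) count=1: revealed 1 new [(0,1)] -> total=2
Click 3 (1,4) count=0: revealed 22 new [(0,0) (0,3) (0,4) (0,5) (1,0) (1,1) (1,2) (1,3) (1,4) (1,5) (2,0) (2,1) (2,2) (2,3) (2,4) (2,5) (3,0) (3,1) (3,2) (3,3) (3,4) (3,5)] -> total=24
Click 4 (3,1) count=1: revealed 0 new [(none)] -> total=24

Answer: ##.###
######
######
######
......
#.....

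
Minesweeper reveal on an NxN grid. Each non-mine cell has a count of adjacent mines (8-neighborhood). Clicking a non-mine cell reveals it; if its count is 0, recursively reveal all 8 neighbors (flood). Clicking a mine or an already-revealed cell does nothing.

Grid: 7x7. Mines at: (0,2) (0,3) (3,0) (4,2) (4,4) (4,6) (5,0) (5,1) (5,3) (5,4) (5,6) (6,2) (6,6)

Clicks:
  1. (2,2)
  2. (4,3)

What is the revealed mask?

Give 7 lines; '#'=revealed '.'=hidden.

Answer: ....###
.######
.######
.######
...#...
.......
.......

Derivation:
Click 1 (2,2) count=0: revealed 21 new [(0,4) (0,5) (0,6) (1,1) (1,2) (1,3) (1,4) (1,5) (1,6) (2,1) (2,2) (2,3) (2,4) (2,5) (2,6) (3,1) (3,2) (3,3) (3,4) (3,5) (3,6)] -> total=21
Click 2 (4,3) count=4: revealed 1 new [(4,3)] -> total=22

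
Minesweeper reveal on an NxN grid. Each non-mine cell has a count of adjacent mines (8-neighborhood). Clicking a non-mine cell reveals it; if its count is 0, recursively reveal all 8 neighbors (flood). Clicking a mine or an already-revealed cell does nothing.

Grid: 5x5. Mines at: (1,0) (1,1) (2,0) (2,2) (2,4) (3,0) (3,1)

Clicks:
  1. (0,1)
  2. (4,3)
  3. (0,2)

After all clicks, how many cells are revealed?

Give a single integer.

Click 1 (0,1) count=2: revealed 1 new [(0,1)] -> total=1
Click 2 (4,3) count=0: revealed 6 new [(3,2) (3,3) (3,4) (4,2) (4,3) (4,4)] -> total=7
Click 3 (0,2) count=1: revealed 1 new [(0,2)] -> total=8

Answer: 8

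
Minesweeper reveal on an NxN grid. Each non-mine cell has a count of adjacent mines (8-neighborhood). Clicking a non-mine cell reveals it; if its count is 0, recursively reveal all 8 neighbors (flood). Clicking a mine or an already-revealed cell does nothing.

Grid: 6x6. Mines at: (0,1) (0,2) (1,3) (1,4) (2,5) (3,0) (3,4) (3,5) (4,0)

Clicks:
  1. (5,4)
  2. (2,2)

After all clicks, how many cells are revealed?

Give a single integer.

Answer: 16

Derivation:
Click 1 (5,4) count=0: revealed 16 new [(2,1) (2,2) (2,3) (3,1) (3,2) (3,3) (4,1) (4,2) (4,3) (4,4) (4,5) (5,1) (5,2) (5,3) (5,4) (5,5)] -> total=16
Click 2 (2,2) count=1: revealed 0 new [(none)] -> total=16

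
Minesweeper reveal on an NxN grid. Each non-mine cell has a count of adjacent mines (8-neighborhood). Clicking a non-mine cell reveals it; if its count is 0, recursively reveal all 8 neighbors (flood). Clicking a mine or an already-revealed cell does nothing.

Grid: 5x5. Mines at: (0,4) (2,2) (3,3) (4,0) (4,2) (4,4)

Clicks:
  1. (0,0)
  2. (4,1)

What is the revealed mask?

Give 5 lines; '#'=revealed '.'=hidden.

Answer: ####.
####.
##...
##...
.#...

Derivation:
Click 1 (0,0) count=0: revealed 12 new [(0,0) (0,1) (0,2) (0,3) (1,0) (1,1) (1,2) (1,3) (2,0) (2,1) (3,0) (3,1)] -> total=12
Click 2 (4,1) count=2: revealed 1 new [(4,1)] -> total=13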